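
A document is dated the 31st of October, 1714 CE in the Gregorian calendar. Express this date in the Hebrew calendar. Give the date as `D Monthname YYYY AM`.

Julian Day Number of the source date = 2347389.
Converting JDN 2347389 to the Hebrew calendar gives 22 Cheshvan 5475 AM.

22 Cheshvan 5475 AM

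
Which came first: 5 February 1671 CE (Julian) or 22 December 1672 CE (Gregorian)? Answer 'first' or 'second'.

Converting both to JDN: 2331426 vs 2332102; the smaller is the first.

first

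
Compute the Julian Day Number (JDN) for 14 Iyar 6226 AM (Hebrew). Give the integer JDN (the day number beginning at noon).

2621868

In the Gregorian calendar the same day is 30 April 2466.
JDN 2400001 is 17 November 1858 CE (Gregorian), MJD 0; the target day is +221867 days from there, so JDN = 2621868.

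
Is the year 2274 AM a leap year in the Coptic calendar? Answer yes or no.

no

2274 mod 4 = 2; in the Coptic calendar a year is leap when year mod 4 = 3, so it is a common year.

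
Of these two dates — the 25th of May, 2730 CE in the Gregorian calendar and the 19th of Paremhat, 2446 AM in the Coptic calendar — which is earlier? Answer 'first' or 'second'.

The two dates have Julian Day Numbers 2718316 and 2718264 respectively.
Since 2718264 < 2718316, the second date comes first.

second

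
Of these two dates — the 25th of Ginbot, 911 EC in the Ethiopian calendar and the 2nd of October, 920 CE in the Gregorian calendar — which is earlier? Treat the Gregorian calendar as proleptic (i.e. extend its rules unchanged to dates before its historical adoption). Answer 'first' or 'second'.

Converting both to JDN: 2056862 vs 2057358; the smaller is the first.

first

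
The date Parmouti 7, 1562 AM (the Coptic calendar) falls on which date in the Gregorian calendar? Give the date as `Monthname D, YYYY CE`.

April 14, 1846 CE

Both dates share Julian Day Number 2395401; in the Gregorian calendar that is 14 April 1846 CE.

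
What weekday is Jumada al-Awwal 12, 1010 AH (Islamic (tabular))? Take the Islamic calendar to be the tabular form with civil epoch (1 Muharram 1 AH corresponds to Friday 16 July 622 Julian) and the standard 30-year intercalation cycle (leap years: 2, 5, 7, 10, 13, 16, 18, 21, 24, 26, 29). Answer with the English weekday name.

Equivalently 8 November 1601 Gregorian, JDN 2306125.
2306125 ≡ 3 (mod 7); counting from Monday = 0 gives Thursday.

Thursday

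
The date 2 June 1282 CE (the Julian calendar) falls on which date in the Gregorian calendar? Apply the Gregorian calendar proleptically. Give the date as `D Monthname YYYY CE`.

For dates in this range the Gregorian date is 7 days ahead of the Julian.
2 June 1282 Julian + 7 days → 9 June 1282 Gregorian.

9 June 1282 CE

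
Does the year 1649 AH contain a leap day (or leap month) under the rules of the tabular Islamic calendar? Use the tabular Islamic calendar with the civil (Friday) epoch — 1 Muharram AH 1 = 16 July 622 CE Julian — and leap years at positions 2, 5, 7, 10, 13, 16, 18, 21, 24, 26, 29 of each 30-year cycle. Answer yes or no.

yes

Year 1649 AH is year 29 of its 30-year cycle; leap positions are 2, 5, 7, 10, 13, 16, 18, 21, 24, 26, 29, so it is a leap year (355 days).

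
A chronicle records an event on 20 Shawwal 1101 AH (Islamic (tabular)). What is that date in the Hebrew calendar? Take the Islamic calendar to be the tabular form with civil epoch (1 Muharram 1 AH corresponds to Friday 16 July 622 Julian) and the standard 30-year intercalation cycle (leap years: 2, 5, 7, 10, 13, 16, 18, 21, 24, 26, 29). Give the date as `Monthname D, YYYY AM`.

Julian Day Number of the source date = 2338528.
Converting JDN 2338528 to the Hebrew calendar gives 21 Av 5450 AM.

Av 21, 5450 AM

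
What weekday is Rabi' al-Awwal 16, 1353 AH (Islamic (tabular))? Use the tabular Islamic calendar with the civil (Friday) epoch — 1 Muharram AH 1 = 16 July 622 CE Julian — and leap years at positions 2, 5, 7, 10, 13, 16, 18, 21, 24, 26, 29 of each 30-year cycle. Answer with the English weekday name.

Equivalently 29 June 1934 Gregorian, JDN 2427618.
JDN 2427618 mod 7 = 4, and JDN 0 was a Monday, so this is a Friday.

Friday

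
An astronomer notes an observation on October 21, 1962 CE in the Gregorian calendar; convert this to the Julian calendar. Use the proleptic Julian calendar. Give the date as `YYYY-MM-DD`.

At this point the Julian calendar is 13 days behind the Gregorian.
21 October 1962 Gregorian − 13 days → 8 October 1962 Julian.

1962-10-08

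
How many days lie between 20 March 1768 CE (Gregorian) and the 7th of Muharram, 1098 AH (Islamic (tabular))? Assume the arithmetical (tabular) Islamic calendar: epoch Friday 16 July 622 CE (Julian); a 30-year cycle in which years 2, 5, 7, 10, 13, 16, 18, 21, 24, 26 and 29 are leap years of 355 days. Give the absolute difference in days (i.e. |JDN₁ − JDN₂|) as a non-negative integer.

First date → JDN 2366888; second date → JDN 2337186.
The interval is |2366888 − 2337186| = 29702 days.

29702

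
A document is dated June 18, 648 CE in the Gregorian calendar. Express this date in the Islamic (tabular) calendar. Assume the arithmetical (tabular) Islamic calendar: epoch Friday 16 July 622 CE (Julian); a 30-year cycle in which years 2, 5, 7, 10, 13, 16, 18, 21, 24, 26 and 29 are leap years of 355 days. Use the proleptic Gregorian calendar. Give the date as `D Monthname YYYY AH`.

Julian Day Number of the source date = 1957906.
Converting JDN 1957906 to the tabular Islamic calendar gives 17 Ramadan 27 AH.

17 Ramadan 27 AH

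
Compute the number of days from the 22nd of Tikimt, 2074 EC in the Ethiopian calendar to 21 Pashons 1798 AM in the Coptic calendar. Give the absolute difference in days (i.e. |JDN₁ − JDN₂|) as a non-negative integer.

JDN of the first date = 2481435.
JDN of the second date = 2481644.
|2481644 − 2481435| = 209.

209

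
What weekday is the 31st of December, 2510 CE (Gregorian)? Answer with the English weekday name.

Since JDN mod 7 = 2 (0 = Monday), the day is Wednesday.

Wednesday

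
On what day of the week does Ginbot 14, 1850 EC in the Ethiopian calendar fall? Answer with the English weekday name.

Equivalently 21 May 1858 Gregorian, JDN 2399821.
JDN 2399821 mod 7 = 4, and JDN 0 was a Monday, so this is a Friday.

Friday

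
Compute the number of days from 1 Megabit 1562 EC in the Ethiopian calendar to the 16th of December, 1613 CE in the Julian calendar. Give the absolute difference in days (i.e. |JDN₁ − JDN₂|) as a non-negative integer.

16000

First date → JDN 2294556; second date → JDN 2310556.
The interval is |2294556 − 2310556| = 16000 days.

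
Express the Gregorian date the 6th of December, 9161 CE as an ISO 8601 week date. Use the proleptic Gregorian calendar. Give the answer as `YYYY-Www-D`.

9161-W49-3

The weekday is Wednesday (ISO weekday 3).
That Wednesday belongs to ISO week 49 of ISO year 9161.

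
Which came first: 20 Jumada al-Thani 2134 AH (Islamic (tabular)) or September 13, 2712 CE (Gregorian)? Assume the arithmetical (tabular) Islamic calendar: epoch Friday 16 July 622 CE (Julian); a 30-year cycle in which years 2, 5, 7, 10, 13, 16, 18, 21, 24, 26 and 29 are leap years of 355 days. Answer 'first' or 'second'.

first

First date → JDN 2704471; second date → JDN 2711853.
JDN 2704471 < JDN 2711853, so the first date is earlier.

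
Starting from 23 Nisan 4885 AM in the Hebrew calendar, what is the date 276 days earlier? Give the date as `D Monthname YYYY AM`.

JDN of 23 Nisan 4885 AM = 2132052.
2132052 − 276 = 2131776.
JDN 2131776 in the Hebrew calendar is 12 Tammuz 4884 AM.

12 Tammuz 4884 AM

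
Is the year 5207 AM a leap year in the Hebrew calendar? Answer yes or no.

no

Hebrew year 5207 is year 1 of its 19-year Metonic cycle; leap years are at positions 3, 6, 8, 11, 14, 17, 19, so it is a common year (12 months).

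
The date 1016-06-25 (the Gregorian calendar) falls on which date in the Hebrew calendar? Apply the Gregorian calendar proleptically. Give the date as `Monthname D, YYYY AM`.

Both dates share Julian Day Number 2092322; in the Hebrew calendar that is 10 Tammuz 4776 AM.

Tammuz 10, 4776 AM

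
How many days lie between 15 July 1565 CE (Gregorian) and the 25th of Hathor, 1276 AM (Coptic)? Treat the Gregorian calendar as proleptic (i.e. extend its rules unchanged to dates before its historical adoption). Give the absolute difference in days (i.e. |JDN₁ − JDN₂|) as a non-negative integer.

2052

JDN of the first date = 2292860.
JDN of the second date = 2290808.
|2290808 − 2292860| = 2052.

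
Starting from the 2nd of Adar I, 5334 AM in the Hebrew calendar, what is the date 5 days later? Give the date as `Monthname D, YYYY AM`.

The starting date is JDN 2295985; 2295985 + 5 = 2295990.
JDN 2295990 corresponds to Adar I 7, 5334 AM.

Adar I 7, 5334 AM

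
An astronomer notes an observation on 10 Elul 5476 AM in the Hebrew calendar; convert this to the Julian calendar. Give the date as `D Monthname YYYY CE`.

17 August 1716 CE

The source date corresponds to 28 August 1716 in the Gregorian calendar (JDN 2348056).
That day falls on 17 August 1716 CE in the Julian calendar.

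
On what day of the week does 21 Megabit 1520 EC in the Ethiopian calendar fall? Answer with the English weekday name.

Tuesday

In the proleptic Gregorian calendar this is 27 March 1528 (JDN 2279236).
2279236 ≡ 1 (mod 7); counting from Monday = 0 gives Tuesday.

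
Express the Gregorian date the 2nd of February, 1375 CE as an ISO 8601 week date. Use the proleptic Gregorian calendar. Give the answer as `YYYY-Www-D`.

1375-W05-4

The weekday is Thursday (ISO weekday 4).
That Thursday belongs to ISO week 5 of ISO year 1375.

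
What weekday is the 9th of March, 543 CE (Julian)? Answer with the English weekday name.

Equivalently 11 March 543 Gregorian, JDN 1919456.
JDN 1919456 mod 7 = 0, and JDN 0 was a Monday, so this is a Monday.

Monday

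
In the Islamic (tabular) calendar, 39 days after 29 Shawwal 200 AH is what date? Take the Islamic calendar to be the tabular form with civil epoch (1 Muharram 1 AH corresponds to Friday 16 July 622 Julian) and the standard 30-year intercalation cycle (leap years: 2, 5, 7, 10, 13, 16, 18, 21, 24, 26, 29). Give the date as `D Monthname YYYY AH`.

9 Dhu al-Hijjah 200 AH

The starting date is JDN 2019253; 2019253 + 39 = 2019292.
JDN 2019292 corresponds to 9 Dhu al-Hijjah 200 AH.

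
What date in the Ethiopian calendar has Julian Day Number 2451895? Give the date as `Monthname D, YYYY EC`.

The Gregorian equivalent of JDN 2451895 is 16 December 2000.
In the Ethiopian calendar that day is Tahsas 7, 1993 EC.

Tahsas 7, 1993 EC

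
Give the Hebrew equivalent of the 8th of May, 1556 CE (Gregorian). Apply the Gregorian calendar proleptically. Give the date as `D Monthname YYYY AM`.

18 Iyar 5316 AM

Both dates share Julian Day Number 2289505; in the Hebrew calendar that is 18 Iyar 5316 AM.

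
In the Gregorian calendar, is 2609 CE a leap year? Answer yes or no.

no

2609 is not divisible by 4, so it is a common year.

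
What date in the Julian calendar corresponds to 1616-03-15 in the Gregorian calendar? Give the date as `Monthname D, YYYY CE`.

For dates in this range the Gregorian date is 10 days ahead of the Julian.
15 March 1616 Gregorian − 10 days → 5 March 1616 Julian.

March 5, 1616 CE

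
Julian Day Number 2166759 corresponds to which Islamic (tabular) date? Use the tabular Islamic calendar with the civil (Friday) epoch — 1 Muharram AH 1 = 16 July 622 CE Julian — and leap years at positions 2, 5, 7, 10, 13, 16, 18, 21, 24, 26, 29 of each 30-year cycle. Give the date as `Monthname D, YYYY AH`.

JDN 2166759 is 13 April 1220 in the proleptic Gregorian calendar.
In the tabular Islamic calendar that day is Muharram 30, 617 AH.

Muharram 30, 617 AH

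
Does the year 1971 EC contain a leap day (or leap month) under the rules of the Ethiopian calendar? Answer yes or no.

yes

1971 mod 4 = 3; in the Ethiopian calendar a year is leap when year mod 4 = 3, so it is a leap year.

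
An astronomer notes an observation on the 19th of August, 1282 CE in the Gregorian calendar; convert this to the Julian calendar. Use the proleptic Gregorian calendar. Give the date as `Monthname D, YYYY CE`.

August 12, 1282 CE

The Julian–Gregorian offset here is 7 days (Julian trailing).
19 August 1282 Gregorian − 7 days → 12 August 1282 Julian.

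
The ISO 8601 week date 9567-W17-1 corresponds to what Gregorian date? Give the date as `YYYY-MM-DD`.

9567-04-24

ISO week 1 of 9567 is the week containing the first Thursday of 9567.
Week 17, day 1 (Monday) lands on 9567-04-24.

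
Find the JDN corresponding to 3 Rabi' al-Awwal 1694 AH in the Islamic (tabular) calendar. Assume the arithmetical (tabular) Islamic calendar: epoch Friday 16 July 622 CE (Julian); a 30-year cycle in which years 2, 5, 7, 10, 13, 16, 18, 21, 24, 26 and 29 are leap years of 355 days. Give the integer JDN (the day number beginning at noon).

2548444

Equivalently 20 April 2265 (Gregorian).
JDN 2451545 is 1 January 2000 CE (Gregorian); the target day is +96899 days from there, so JDN = 2548444.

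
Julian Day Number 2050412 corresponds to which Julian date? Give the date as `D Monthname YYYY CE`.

21 September 901 CE

JDN 2050412 is 26 September 901 in the proleptic Gregorian calendar.
In the Julian calendar that day is 21 September 901 CE.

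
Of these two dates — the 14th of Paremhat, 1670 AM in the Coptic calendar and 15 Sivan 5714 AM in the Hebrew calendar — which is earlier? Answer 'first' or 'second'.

First date → JDN 2434825; second date → JDN 2434910.
JDN 2434825 < JDN 2434910, so the first date is earlier.

first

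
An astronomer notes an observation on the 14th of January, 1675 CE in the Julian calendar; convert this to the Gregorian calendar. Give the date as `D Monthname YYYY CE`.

For dates in this range the Gregorian date is 10 days ahead of the Julian.
14 January 1675 Julian + 10 days → 24 January 1675 Gregorian.

24 January 1675 CE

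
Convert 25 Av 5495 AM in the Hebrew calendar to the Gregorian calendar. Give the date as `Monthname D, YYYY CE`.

Both dates share Julian Day Number 2354980; in the Gregorian calendar that is 13 August 1735 CE.

August 13, 1735 CE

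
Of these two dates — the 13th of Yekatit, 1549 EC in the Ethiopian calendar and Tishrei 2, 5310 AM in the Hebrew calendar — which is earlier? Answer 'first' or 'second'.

Converting both to JDN: 2289790 vs 2287097; the smaller is the second.

second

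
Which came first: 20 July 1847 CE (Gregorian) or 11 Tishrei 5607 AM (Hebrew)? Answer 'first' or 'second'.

second

First date → JDN 2395863; second date → JDN 2395571.
JDN 2395571 < JDN 2395863, so the second date is earlier.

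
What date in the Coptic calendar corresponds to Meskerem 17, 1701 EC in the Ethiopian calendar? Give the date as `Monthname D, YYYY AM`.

Julian Day Number of the source date = 2345162.
Converting JDN 2345162 to the Coptic calendar gives 17 Thout 1425 AM.

Thout 17, 1425 AM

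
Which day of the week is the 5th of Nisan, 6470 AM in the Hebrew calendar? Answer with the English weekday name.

This is JDN 2710953 (28 March 2710 Gregorian).
Since JDN mod 7 = 0 (0 = Monday), the day is Monday.

Monday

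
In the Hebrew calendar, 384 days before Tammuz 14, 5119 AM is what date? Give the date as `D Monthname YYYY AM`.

JDN of Tammuz 14, 5119 AM = 2217623.
2217623 − 384 = 2217239.
JDN 2217239 in the Hebrew calendar is 14 Tammuz 5118 AM.

14 Tammuz 5118 AM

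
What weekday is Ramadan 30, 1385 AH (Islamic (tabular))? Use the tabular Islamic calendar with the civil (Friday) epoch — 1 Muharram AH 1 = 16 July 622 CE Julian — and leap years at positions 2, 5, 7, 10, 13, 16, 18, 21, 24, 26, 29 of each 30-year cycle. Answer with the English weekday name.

This is JDN 2439148 (22 January 1966 Gregorian).
Since JDN mod 7 = 5 (0 = Monday), the day is Saturday.

Saturday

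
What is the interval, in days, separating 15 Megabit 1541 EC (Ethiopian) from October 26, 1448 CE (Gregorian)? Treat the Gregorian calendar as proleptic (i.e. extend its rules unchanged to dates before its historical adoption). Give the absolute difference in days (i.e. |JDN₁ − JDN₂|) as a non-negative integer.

36670

JDN of the first date = 2286900.
JDN of the second date = 2250230.
|2250230 − 2286900| = 36670.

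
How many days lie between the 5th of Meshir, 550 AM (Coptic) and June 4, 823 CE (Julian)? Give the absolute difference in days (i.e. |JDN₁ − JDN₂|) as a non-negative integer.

First date → JDN 2025706; second date → JDN 2021813.
The interval is |2025706 − 2021813| = 3893 days.

3893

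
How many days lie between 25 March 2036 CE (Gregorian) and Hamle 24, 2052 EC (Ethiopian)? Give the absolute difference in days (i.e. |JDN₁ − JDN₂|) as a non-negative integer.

8894

First date → JDN 2464778; second date → JDN 2473672.
The interval is |2464778 − 2473672| = 8894 days.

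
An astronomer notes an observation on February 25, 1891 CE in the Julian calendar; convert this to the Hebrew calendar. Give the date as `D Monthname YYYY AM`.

29 Adar I 5651 AM

Julian Day Number of the source date = 2411801.
Converting JDN 2411801 to the Hebrew calendar gives 29 Adar I 5651 AM.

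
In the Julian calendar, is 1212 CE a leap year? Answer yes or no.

1212 mod 4 = 0, so it is a leap year in the Julian calendar.

yes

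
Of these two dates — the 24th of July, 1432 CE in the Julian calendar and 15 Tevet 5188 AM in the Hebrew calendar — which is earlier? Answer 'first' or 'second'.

second

First date → JDN 2244301; second date → JDN 2242638.
JDN 2242638 < JDN 2244301, so the second date is earlier.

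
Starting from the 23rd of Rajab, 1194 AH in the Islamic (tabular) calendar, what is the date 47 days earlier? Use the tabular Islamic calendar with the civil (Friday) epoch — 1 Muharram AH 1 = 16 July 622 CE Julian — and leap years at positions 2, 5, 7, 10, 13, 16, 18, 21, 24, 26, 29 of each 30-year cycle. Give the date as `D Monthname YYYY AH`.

5 Jumada al-Thani 1194 AH

JDN of the 23rd of Rajab, 1194 AH = 2371398.
2371398 − 47 = 2371351.
JDN 2371351 in the tabular Islamic calendar is 5 Jumada al-Thani 1194 AH.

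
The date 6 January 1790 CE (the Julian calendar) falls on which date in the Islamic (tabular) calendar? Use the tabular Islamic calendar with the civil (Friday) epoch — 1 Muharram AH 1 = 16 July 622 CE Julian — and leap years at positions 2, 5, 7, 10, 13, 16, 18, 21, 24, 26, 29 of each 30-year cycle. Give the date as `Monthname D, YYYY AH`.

Both dates share Julian Day Number 2374861; in the tabular Islamic calendar that is 1 Jumada al-Awwal 1204 AH.

Jumada al-Awwal 1, 1204 AH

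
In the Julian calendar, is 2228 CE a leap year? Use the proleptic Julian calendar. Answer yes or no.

yes

2228 mod 4 = 0, so it is a leap year in the Julian calendar.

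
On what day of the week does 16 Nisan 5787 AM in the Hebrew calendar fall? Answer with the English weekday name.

Friday

This is JDN 2461519 (23 April 2027 Gregorian).
2461519 ≡ 4 (mod 7); counting from Monday = 0 gives Friday.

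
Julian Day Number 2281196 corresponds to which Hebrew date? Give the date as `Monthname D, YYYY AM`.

Av 7, 5293 AM

JDN 2281196 is 8 August 1533 in the proleptic Gregorian calendar.
In the Hebrew calendar that day is Av 7, 5293 AM.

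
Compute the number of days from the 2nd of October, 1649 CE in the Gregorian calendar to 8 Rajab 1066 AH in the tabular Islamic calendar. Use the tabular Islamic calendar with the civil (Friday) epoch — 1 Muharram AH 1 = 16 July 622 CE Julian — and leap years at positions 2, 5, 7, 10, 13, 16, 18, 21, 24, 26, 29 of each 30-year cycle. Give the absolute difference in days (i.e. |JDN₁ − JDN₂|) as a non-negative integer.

2404

First date → JDN 2323620; second date → JDN 2326024.
The interval is |2323620 − 2326024| = 2404 days.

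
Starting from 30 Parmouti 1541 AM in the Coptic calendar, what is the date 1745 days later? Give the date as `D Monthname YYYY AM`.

9 Meshir 1546 AM

Counting 1745 days forward from JDN 2387754 reaches JDN 2389499, which is 9 Meshir 1546 AM.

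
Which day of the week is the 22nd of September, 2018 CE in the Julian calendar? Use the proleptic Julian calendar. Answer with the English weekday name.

Equivalently 5 October 2018 Gregorian, JDN 2458397.
Since JDN mod 7 = 4 (0 = Monday), the day is Friday.

Friday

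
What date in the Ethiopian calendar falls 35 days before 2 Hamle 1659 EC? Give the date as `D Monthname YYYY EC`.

27 Ginbot 1659 EC

The starting date is JDN 2330106; 2330106 − 35 = 2330071.
JDN 2330071 corresponds to 27 Ginbot 1659 EC.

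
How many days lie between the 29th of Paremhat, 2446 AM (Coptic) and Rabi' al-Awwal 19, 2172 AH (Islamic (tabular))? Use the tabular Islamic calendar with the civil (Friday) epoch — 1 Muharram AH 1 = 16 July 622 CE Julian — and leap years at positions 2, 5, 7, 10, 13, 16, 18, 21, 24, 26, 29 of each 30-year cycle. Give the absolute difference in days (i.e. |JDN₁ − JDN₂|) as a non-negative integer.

First date → JDN 2718274; second date → JDN 2717847.
The interval is |2718274 − 2717847| = 427 days.

427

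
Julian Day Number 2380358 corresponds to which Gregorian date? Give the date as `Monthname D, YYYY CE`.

JDN 2451545 is 1 Jan 2000; 2380358 is −71187 days from there.

February 5, 1805 CE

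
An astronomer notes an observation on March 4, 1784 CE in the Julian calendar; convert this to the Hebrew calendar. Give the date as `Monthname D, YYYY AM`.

The source date corresponds to 15 March 1784 in the Gregorian calendar (JDN 2372727).
That day falls on 22 Adar 5544 AM in the Hebrew calendar.

Adar 22, 5544 AM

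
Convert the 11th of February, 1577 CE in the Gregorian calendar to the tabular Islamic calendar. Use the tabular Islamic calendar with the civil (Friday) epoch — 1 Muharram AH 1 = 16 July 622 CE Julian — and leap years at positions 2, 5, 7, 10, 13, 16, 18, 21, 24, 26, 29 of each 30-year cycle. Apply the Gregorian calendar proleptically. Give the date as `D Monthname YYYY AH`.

Julian Day Number of the source date = 2297089.
Converting JDN 2297089 to the tabular Islamic calendar gives 13 Dhu al-Qa'dah 984 AH.

13 Dhu al-Qa'dah 984 AH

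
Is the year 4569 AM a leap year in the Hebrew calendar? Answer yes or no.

Hebrew year 4569 is year 9 of its 19-year Metonic cycle; leap years are at positions 3, 6, 8, 11, 14, 17, 19, so it is a common year (12 months).

no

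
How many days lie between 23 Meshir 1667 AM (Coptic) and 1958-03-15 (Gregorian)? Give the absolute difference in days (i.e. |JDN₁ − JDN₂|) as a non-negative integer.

2570

First date → JDN 2433708; second date → JDN 2436278.
The interval is |2433708 − 2436278| = 2570 days.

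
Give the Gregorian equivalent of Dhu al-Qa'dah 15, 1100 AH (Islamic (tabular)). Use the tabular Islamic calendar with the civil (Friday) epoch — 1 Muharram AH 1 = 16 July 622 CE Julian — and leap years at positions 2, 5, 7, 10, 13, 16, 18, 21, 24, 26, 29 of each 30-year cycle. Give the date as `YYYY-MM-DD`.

1689-08-31

Julian Day Number of the source date = 2338198.
Converting JDN 2338198 to the Gregorian calendar gives 31 August 1689 CE.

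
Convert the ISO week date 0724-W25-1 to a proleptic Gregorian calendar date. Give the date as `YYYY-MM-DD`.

0724-06-16

ISO week 1 of 724 is the week containing the first Thursday of 724.
Week 25, day 1 (Monday) lands on 0724-06-16.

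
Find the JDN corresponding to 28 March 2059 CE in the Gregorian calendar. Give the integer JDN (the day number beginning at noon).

JDN 2400001 is 17 November 1858 CE (Gregorian), MJD 0; the target day is +73180 days from there, so JDN = 2473181.

2473181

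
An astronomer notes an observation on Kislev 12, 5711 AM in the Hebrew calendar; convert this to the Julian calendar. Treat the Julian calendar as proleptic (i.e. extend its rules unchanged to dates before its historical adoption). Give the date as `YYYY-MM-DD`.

The source date corresponds to 21 November 1950 in the Gregorian calendar (JDN 2433607).
That day falls on 8 November 1950 CE in the Julian calendar.

1950-11-08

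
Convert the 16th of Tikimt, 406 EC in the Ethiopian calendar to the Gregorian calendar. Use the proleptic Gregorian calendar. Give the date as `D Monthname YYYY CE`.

Both dates share Julian Day Number 1872192; in the Gregorian calendar that is 14 October 413 CE.

14 October 413 CE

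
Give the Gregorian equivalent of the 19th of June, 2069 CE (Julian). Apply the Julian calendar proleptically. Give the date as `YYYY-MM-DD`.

At this point the Julian calendar is 13 days behind the Gregorian.
19 June 2069 Julian + 13 days → 2 July 2069 Gregorian.

2069-07-02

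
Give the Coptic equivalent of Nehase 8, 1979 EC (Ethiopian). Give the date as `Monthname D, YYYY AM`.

Both dates share Julian Day Number 2447022; in the Coptic calendar that is 8 Mesori 1703 AM.

Mesori 8, 1703 AM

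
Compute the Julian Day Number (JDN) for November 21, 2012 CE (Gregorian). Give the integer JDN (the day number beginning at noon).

2456253

JDN 2400001 is 17 November 1858 CE (Gregorian), MJD 0; the target day is +56252 days from there, so JDN = 2456253.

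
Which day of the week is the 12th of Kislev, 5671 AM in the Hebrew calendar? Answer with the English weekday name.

Equivalently 13 December 1910 Gregorian, JDN 2419019.
Since JDN mod 7 = 1 (0 = Monday), the day is Tuesday.

Tuesday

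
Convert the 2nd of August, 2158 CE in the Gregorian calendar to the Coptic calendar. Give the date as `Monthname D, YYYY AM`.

Julian Day Number of the source date = 2509467.
Converting JDN 2509467 to the Coptic calendar gives 25 Epip 1874 AM.

Epip 25, 1874 AM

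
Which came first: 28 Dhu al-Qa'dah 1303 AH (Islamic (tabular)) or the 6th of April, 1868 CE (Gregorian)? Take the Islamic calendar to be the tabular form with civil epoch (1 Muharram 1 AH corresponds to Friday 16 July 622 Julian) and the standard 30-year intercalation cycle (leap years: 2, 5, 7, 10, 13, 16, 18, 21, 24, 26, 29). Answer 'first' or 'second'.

First date → JDN 2410147; second date → JDN 2403429.
JDN 2403429 < JDN 2410147, so the second date is earlier.

second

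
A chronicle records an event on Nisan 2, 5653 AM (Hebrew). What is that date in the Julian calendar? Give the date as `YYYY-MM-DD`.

1893-03-07

Both dates share Julian Day Number 2412542; in the Julian calendar that is 7 March 1893 CE.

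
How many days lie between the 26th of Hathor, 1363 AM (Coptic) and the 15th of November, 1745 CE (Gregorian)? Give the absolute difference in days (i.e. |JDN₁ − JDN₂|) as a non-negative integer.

36142

First date → JDN 2322585; second date → JDN 2358727.
The interval is |2322585 − 2358727| = 36142 days.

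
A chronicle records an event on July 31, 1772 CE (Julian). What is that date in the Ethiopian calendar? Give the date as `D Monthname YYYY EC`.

7 Nehase 1764 EC

Julian Day Number of the source date = 2368493.
Converting JDN 2368493 to the Ethiopian calendar gives 7 Nehase 1764 EC.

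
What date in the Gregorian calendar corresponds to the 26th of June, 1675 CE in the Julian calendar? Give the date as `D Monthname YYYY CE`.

6 July 1675 CE

At this point the Julian calendar is 10 days behind the Gregorian.
26 June 1675 Julian + 10 days → 6 July 1675 Gregorian.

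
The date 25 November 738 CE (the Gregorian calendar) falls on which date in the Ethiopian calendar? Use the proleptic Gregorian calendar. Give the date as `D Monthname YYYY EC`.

25 Hidar 731 EC

Julian Day Number of the source date = 1990937.
Converting JDN 1990937 to the Ethiopian calendar gives 25 Hidar 731 EC.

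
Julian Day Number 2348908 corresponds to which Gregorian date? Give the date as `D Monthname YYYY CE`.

JDN 2451545 is 1 Jan 2000; 2348908 is −102637 days from there.

28 December 1718 CE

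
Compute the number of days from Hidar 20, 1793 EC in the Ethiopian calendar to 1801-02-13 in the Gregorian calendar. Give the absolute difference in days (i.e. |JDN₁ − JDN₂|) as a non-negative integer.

77

JDN of the first date = 2378828.
JDN of the second date = 2378905.
|2378905 − 2378828| = 77.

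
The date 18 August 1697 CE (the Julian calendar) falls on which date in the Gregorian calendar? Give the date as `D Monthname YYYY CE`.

28 August 1697 CE

At this point the Julian calendar is 10 days behind the Gregorian.
18 August 1697 Julian + 10 days → 28 August 1697 Gregorian.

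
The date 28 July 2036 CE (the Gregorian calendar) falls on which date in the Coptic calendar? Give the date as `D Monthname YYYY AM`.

21 Epip 1752 AM

Both dates share Julian Day Number 2464903; in the Coptic calendar that is 21 Epip 1752 AM.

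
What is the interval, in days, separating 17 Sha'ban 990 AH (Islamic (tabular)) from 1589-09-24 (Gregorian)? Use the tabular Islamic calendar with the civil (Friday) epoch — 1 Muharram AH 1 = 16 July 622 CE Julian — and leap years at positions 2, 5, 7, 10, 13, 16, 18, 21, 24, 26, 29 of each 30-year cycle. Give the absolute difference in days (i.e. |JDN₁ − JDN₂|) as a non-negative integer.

2565

First date → JDN 2299132; second date → JDN 2301697.
The interval is |2299132 − 2301697| = 2565 days.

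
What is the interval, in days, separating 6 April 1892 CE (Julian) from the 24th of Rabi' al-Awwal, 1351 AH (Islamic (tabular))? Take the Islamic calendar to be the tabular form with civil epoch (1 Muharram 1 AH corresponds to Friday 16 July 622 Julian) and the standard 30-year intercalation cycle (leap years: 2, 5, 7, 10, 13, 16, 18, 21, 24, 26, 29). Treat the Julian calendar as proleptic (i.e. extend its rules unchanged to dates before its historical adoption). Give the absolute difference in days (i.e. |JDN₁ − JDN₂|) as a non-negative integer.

14710

First date → JDN 2412207; second date → JDN 2426917.
The interval is |2412207 − 2426917| = 14710 days.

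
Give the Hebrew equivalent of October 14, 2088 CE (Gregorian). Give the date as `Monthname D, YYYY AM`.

Tishrei 29, 5849 AM

Both dates share Julian Day Number 2483974; in the Hebrew calendar that is 29 Tishrei 5849 AM.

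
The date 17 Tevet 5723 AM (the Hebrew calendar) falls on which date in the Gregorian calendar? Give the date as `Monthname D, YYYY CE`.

Both dates share Julian Day Number 2438043; in the Gregorian calendar that is 13 January 1963 CE.

January 13, 1963 CE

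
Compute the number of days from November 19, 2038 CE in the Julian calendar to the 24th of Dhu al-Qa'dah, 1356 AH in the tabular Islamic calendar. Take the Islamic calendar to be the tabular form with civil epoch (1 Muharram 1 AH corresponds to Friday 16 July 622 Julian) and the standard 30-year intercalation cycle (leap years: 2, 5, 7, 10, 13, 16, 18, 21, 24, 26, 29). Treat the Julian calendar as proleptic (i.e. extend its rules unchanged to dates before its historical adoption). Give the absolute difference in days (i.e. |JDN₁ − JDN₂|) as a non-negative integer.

JDN of the first date = 2465760.
JDN of the second date = 2428925.
|2428925 − 2465760| = 36835.

36835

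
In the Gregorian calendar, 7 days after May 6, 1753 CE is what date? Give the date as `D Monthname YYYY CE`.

Counting 7 days forward from JDN 2361456 reaches JDN 2361463, which is 13 May 1753 CE.

13 May 1753 CE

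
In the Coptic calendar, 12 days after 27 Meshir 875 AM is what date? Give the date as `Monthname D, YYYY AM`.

Paremhat 9, 875 AM

JDN of 27 Meshir 875 AM = 2144434.
2144434 + 12 = 2144446.
JDN 2144446 in the Coptic calendar is Paremhat 9, 875 AM.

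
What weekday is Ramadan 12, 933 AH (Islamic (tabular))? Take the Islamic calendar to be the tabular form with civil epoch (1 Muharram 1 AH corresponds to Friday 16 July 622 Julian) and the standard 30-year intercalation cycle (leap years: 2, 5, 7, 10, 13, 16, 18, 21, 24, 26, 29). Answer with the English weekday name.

Wednesday

Equivalently 22 June 1527 Gregorian, JDN 2278957.
Since JDN mod 7 = 2 (0 = Monday), the day is Wednesday.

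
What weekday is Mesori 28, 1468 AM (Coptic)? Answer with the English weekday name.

Friday

This is JDN 2361209 (1 September 1752 Gregorian).
2361209 ≡ 4 (mod 7); counting from Monday = 0 gives Friday.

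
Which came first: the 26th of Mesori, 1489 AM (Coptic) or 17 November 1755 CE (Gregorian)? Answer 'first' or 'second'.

The two dates have Julian Day Numbers 2368877 and 2362381 respectively.
Since 2362381 < 2368877, the second date comes first.

second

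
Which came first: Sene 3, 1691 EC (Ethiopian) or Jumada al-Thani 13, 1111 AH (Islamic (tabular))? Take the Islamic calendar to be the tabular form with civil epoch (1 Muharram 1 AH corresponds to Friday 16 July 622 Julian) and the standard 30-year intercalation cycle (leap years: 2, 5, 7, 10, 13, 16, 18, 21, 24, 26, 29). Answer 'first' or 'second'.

First date → JDN 2341765; second date → JDN 2341947.
JDN 2341765 < JDN 2341947, so the first date is earlier.

first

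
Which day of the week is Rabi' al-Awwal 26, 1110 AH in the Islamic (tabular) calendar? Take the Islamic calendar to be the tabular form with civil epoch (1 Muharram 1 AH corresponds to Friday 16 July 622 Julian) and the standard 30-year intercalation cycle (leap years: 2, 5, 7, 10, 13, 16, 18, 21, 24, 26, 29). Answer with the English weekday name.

Thursday

This is JDN 2341517 (2 October 1698 Gregorian).
2341517 ≡ 3 (mod 7); counting from Monday = 0 gives Thursday.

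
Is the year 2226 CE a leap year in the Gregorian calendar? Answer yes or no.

2226 is not divisible by 4, so it is a common year.

no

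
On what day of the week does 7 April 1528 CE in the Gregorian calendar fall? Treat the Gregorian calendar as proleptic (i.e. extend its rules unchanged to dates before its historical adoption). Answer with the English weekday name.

Saturday

Since JDN mod 7 = 5 (0 = Monday), the day is Saturday.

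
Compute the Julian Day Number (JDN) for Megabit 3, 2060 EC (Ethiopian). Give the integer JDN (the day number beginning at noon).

2476453

In the Gregorian calendar the same day is 12 March 2068.
JDN 2400001 is 17 November 1858 CE (Gregorian), MJD 0; the target day is +76452 days from there, so JDN = 2476453.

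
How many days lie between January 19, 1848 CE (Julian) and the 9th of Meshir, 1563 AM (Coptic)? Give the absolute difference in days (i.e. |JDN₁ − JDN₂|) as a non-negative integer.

350

JDN of the first date = 2396058.
JDN of the second date = 2395708.
|2395708 − 2396058| = 350.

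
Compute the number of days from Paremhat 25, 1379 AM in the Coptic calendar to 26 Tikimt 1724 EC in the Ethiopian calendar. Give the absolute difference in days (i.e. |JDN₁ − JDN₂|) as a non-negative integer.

First date → JDN 2328548; second date → JDN 2353602.
The interval is |2328548 − 2353602| = 25054 days.

25054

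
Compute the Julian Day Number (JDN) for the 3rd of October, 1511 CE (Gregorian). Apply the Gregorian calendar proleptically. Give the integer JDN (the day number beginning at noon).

JDN 2451545 is 1 January 2000 CE (Gregorian); the target day is −178329 days from there, so JDN = 2273216.

2273216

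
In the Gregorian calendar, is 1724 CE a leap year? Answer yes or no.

yes

1724 is divisible by 4 and not by 100, so it is a leap year.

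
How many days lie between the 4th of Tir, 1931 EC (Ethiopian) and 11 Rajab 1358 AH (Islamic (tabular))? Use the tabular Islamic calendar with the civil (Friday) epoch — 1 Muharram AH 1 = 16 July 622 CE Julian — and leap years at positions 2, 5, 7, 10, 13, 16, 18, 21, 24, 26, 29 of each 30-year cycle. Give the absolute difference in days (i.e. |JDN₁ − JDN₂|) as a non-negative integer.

227

First date → JDN 2429276; second date → JDN 2429503.
The interval is |2429276 − 2429503| = 227 days.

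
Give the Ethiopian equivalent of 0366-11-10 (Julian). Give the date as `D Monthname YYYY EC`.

The source date corresponds to 11 November 366 in the proleptic Gregorian calendar (JDN 1855053).
That day falls on 14 Hidar 359 EC in the Ethiopian calendar.

14 Hidar 359 EC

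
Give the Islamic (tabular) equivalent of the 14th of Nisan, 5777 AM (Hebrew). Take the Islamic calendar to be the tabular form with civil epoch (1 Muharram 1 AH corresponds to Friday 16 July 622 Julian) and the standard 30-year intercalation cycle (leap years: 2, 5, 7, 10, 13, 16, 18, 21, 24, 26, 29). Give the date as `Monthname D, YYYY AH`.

Rajab 13, 1438 AH

Julian Day Number of the source date = 2457854.
Converting JDN 2457854 to the tabular Islamic calendar gives 13 Rajab 1438 AH.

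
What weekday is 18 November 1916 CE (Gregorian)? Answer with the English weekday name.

Since JDN mod 7 = 5 (0 = Monday), the day is Saturday.

Saturday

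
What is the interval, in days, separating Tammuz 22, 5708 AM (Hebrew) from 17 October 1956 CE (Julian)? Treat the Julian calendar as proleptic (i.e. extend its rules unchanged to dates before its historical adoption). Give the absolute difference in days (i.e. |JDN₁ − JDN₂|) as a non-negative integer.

3015

JDN of the first date = 2432762.
JDN of the second date = 2435777.
|2435777 − 2432762| = 3015.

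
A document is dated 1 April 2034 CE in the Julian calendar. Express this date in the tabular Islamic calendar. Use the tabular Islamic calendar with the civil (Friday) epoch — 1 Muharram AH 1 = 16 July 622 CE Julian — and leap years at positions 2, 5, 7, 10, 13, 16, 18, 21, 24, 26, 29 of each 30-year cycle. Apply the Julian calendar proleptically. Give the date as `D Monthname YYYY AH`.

25 Muharram 1456 AH

Both dates share Julian Day Number 2464067; in the tabular Islamic calendar that is 25 Muharram 1456 AH.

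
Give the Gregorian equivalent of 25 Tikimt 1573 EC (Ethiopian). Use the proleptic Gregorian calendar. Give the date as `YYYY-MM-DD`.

1580-11-01

Julian Day Number of the source date = 2298448.
Converting JDN 2298448 to the Gregorian calendar gives 1 November 1580 CE.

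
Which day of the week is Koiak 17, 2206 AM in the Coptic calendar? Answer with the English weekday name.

Thursday

This is JDN 2630512 (29 December 2489 Gregorian).
JDN 2630512 mod 7 = 3, and JDN 0 was a Monday, so this is a Thursday.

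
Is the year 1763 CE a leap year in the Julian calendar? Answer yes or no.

1763 mod 4 = 3, so it is a common year in the Julian calendar.

no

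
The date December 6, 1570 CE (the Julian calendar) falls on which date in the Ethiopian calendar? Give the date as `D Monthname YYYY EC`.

Julian Day Number of the source date = 2294840.
Converting JDN 2294840 to the Ethiopian calendar gives 10 Tahsas 1563 EC.

10 Tahsas 1563 EC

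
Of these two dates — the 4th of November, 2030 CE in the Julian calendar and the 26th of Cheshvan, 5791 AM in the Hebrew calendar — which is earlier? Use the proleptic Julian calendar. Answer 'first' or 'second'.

The two dates have Julian Day Numbers 2462823 and 2462828 respectively.
Since 2462823 < 2462828, the first date comes first.

first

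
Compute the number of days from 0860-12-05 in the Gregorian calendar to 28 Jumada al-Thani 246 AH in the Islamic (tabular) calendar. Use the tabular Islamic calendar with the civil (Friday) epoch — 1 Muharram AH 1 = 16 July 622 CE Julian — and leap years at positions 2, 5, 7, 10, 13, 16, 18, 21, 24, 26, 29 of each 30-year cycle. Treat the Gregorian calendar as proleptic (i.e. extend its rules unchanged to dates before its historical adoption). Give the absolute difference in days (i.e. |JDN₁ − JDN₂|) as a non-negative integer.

First date → JDN 2035508; second date → JDN 2035435.
The interval is |2035508 − 2035435| = 73 days.

73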